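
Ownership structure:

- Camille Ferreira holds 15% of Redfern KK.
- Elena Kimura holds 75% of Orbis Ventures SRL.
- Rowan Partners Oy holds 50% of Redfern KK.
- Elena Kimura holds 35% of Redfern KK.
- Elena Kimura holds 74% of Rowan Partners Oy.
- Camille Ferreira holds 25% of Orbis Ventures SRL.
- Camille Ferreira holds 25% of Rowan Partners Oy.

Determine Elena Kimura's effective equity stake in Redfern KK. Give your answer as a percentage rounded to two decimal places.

72.00%

Elena reaches Redfern along 2 paths.
Direct stake: 35% = 35%.
Via Rowan: 74% × 50% = 37%.
Total: 35% + 37% = 72%.
Rounded: 72.00%.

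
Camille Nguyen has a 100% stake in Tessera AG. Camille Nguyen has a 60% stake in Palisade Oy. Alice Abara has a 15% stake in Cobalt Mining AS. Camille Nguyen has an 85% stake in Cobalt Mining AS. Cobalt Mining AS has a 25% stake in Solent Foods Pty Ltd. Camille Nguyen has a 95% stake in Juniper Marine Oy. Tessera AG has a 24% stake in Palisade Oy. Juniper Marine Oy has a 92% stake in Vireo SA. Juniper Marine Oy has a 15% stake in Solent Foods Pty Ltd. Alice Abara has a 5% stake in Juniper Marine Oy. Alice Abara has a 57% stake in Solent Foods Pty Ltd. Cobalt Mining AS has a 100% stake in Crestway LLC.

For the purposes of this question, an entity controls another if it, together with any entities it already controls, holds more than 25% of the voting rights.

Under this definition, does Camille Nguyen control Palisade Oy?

Yes

Camille holds 100% of Tessera, so Camille controls Tessera.
Camille and Tessera together hold 60% + 24% = 84% of Palisade, so Camille controls Palisade.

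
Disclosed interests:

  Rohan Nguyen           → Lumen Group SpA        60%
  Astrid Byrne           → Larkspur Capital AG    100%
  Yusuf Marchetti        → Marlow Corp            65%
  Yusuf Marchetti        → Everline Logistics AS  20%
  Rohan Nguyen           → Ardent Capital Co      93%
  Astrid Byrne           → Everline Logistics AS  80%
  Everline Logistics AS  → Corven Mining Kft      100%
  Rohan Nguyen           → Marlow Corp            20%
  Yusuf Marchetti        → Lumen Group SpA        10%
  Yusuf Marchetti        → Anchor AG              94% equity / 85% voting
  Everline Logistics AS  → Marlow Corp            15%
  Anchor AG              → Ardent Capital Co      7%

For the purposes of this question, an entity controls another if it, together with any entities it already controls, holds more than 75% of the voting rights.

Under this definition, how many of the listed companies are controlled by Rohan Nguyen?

Rohan holds 93% of Ardent, so Rohan controls Ardent.
No other company's threshold is met.
Rohan controls 1 company.

1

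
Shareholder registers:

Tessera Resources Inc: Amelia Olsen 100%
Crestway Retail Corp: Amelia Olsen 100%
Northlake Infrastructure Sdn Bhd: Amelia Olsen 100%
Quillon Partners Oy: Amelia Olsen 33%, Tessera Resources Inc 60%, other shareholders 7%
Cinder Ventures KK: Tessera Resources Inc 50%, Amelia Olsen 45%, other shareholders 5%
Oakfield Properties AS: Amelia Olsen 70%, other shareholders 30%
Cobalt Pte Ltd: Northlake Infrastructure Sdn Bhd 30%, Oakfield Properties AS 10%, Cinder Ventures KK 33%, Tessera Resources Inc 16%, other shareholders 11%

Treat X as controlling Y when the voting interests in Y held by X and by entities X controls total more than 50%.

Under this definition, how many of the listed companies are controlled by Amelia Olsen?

7

Amelia holds 100% of Tessera, so Amelia controls Tessera.
Amelia holds 100% of Crestway, so Amelia controls Crestway.
Amelia holds 100% of Northlake, so Amelia controls Northlake.
Amelia and Tessera together hold 33% + 60% = 93% of Quillon, so Amelia controls Quillon.
Tessera and Amelia together hold 50% + 45% = 95% of Cinder, so Amelia controls Cinder.
Amelia holds 70% of Oakfield, so Amelia controls Oakfield.
Northlake and Oakfield and Cinder and Tessera together hold 30% + 10% + 33% + 16% = 89% of Cobalt, so Amelia controls Cobalt.
Amelia controls 7 companies.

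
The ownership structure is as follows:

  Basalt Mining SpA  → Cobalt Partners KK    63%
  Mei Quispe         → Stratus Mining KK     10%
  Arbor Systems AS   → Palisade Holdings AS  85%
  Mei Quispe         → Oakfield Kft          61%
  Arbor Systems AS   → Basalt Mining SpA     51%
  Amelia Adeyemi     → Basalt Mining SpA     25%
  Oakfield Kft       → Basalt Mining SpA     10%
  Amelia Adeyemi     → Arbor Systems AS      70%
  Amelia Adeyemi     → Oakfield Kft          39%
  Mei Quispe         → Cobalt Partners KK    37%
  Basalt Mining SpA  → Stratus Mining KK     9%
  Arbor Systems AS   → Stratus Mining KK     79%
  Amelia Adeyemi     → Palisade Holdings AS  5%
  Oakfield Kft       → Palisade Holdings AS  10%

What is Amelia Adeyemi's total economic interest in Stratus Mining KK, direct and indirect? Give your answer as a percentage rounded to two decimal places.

61.11%

Amelia reaches Stratus along 4 paths.
Via Arbor → Basalt: 70% × 51% × 9% = 3.213%.
Via Basalt: 25% × 9% = 2.25%.
Via Oakfield → Basalt: 39% × 10% × 9% = 0.351%.
Via Arbor: 70% × 79% = 55.3%.
Total: 3.213% + 2.25% + 0.351% + 55.3% = 61.114%.
Rounded: 61.11%.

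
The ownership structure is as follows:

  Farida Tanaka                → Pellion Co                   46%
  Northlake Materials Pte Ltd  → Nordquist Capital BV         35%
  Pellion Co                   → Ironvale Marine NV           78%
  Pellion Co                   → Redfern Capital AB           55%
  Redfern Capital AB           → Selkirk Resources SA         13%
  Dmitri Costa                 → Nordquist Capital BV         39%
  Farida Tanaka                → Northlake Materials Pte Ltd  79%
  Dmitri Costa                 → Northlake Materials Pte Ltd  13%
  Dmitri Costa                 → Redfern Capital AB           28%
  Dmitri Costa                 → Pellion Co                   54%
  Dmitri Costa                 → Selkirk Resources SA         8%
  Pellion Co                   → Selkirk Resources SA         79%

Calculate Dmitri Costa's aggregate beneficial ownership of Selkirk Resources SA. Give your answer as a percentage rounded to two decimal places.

58.16%

Dmitri reaches Selkirk along 4 paths.
Via Redfern: 28% × 13% = 3.64%.
Via Pellion → Redfern: 54% × 55% × 13% = 3.861%.
Direct stake: 8% = 8%.
Via Pellion: 54% × 79% = 42.66%.
Total: 3.64% + 3.861% + 8% + 42.66% = 58.161%.
Rounded: 58.16%.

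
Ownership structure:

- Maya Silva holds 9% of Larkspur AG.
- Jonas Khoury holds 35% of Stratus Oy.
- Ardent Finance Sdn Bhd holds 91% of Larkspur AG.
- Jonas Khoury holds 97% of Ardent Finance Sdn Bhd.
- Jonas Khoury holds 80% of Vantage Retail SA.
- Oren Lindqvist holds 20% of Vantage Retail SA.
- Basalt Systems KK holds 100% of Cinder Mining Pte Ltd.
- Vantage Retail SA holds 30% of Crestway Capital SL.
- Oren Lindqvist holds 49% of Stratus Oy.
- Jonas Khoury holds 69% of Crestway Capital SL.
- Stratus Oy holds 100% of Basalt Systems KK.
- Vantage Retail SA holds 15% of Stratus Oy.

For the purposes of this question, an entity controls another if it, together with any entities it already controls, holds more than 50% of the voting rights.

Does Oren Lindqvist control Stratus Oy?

No

Oren's largest direct stake is 49% in Stratus, which does not meet the threshold, so Oren controls no company.
In Stratus, Oren's side holds only 49%, not > 50%.
So Oren does not control Stratus.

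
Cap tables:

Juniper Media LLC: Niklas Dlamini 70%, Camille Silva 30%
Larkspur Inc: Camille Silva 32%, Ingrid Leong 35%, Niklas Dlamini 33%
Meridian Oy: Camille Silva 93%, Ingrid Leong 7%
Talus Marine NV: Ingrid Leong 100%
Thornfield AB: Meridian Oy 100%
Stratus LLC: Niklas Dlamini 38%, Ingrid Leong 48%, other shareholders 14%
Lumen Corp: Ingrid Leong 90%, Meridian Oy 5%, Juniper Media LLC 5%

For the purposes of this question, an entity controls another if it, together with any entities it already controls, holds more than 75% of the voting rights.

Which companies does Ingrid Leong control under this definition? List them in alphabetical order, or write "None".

Lumen Corp, Talus Marine NV

Ingrid holds 100% of Talus, so Ingrid controls Talus.
Ingrid holds 90% of Lumen, so Ingrid controls Lumen.
No other company's threshold is met.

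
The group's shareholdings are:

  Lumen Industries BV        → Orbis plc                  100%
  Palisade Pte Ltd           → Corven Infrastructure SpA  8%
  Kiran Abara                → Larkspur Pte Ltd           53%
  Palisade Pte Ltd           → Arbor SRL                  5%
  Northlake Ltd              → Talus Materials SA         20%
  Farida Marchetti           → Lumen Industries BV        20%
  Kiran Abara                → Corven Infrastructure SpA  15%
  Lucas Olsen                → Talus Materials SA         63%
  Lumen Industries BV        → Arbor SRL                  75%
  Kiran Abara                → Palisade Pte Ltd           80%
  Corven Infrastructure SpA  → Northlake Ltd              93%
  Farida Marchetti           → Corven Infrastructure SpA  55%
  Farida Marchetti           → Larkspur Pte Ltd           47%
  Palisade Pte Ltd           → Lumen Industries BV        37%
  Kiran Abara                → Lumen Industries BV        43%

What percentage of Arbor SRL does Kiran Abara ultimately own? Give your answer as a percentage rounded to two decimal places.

Kiran reaches Arbor along 3 paths.
Via Palisade: 80% × 5% = 4%.
Via Lumen: 43% × 75% = 32.25%.
Via Palisade → Lumen: 80% × 37% × 75% = 22.2%.
Total: 4% + 32.25% + 22.2% = 58.45%.

58.45%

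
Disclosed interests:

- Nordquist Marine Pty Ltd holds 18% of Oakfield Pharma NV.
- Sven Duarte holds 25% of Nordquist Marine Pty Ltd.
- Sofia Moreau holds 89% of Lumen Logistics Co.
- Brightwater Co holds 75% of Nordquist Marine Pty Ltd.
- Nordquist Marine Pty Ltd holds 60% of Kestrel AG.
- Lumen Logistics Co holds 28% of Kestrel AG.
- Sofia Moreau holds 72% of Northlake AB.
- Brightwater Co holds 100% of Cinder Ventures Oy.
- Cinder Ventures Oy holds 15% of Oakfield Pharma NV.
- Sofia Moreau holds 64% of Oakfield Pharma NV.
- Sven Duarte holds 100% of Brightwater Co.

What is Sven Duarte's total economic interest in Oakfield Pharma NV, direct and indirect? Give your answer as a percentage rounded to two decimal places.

33.00%

Sven reaches Oakfield along 3 paths.
Via Nordquist: 25% × 18% = 4.5%.
Via Brightwater → Nordquist: 100% × 75% × 18% = 13.5%.
Via Brightwater → Cinder: 100% × 100% × 15% = 15%.
Total: 4.5% + 13.5% + 15% = 33%.
Rounded: 33.00%.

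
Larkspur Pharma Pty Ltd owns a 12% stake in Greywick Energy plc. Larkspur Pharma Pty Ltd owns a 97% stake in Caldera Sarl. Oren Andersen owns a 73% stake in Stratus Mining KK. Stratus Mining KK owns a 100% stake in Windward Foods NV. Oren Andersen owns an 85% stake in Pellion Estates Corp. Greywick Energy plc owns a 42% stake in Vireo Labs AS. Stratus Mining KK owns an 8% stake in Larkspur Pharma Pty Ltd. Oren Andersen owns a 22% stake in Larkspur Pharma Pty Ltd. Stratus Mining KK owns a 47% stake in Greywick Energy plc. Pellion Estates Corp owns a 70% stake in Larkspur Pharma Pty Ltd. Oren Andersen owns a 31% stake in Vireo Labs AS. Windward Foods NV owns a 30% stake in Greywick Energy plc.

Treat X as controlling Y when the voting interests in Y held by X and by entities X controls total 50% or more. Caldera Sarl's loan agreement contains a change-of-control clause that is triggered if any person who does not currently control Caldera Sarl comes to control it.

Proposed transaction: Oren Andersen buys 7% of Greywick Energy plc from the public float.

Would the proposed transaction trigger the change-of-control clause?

No

The purchase changes only Oren's holdings, so Oren is the only person who could newly come to control Caldera.
Oren holds 85% of Pellion, so Oren controls Pellion.
Oren holds 73% of Stratus, so Oren controls Stratus.
Pellion and Oren and Stratus together hold 70% + 22% + 8% = 100% of Larkspur, so Oren controls Larkspur.
Larkspur holds 97% of Caldera, so Oren controls Caldera.
So Oren already controls Caldera before the transaction.
After the purchase, Oren holds 7% of Greywick directly.
Oren controlled Caldera already, so this is not a new person acquiring control; every other person's position is unchanged or reduced.
No new person acquires control, so the clause is not triggered.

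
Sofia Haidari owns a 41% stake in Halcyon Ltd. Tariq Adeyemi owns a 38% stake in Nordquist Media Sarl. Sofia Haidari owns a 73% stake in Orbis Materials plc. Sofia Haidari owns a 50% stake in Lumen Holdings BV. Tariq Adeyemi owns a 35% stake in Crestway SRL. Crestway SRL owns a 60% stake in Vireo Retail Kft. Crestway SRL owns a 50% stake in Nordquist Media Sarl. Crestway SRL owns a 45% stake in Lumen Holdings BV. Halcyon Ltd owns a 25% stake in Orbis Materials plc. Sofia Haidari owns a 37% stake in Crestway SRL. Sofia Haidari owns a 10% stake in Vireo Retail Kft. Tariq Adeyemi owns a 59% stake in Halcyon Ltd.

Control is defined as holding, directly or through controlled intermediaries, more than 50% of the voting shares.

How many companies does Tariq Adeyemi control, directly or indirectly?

1

Tariq holds 59% of Halcyon, so Tariq controls Halcyon.
No other company's threshold is met.
Tariq controls 1 company.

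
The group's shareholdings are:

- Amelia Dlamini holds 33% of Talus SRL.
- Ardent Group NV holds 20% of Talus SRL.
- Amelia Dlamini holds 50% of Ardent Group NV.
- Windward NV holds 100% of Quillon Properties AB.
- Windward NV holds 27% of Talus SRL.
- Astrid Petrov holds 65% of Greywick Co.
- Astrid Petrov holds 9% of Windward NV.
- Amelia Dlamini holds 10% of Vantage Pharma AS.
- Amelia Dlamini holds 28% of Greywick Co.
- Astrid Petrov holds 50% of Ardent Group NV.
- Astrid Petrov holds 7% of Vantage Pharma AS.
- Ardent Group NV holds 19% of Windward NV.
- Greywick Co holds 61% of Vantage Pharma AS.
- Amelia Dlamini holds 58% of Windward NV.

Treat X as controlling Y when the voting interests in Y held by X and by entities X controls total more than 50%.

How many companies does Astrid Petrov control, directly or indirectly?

Astrid holds 65% of Greywick, so Astrid controls Greywick.
Greywick and Astrid together hold 61% + 7% = 68% of Vantage, so Astrid controls Vantage.
No other company's threshold is met.
Astrid controls 2 companies.

2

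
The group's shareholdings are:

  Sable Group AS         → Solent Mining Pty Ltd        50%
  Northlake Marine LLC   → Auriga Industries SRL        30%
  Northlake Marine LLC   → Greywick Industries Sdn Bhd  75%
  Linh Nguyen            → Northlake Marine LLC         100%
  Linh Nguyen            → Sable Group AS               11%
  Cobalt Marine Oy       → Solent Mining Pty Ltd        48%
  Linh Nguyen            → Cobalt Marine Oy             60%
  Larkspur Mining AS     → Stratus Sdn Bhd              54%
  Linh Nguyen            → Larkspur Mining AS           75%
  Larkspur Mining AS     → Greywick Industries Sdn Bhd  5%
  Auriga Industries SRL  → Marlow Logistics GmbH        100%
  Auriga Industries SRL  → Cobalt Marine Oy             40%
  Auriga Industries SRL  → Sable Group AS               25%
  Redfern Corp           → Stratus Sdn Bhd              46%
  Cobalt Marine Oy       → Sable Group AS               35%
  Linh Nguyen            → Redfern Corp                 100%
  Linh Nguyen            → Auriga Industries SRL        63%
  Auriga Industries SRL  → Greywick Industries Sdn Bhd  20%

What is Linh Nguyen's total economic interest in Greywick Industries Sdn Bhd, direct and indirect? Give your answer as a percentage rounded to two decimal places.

Linh reaches Greywick along 4 paths.
Via Auriga: 63% × 20% = 12.6%.
Via Northlake → Auriga: 100% × 30% × 20% = 6%.
Via Northlake: 100% × 75% = 75%.
Via Larkspur: 75% × 5% = 3.75%.
Total: 12.6% + 6% + 75% + 3.75% = 97.35%.

97.35%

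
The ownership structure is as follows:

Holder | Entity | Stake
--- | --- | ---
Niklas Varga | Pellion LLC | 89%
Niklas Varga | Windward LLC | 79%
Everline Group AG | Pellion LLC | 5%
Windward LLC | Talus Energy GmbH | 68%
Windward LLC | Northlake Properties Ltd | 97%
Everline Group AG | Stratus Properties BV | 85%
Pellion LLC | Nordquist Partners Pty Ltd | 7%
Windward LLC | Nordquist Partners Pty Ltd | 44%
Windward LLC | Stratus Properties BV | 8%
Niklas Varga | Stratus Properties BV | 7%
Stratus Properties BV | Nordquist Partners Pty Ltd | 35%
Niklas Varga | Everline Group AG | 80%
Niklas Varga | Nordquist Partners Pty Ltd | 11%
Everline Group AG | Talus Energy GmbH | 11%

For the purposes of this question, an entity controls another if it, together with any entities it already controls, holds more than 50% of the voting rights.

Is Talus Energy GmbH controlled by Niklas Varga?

Yes

Niklas holds 80% of Everline, so Niklas controls Everline.
Niklas holds 79% of Windward, so Niklas controls Windward.
Everline and Windward together hold 11% + 68% = 79% of Talus, so Niklas controls Talus.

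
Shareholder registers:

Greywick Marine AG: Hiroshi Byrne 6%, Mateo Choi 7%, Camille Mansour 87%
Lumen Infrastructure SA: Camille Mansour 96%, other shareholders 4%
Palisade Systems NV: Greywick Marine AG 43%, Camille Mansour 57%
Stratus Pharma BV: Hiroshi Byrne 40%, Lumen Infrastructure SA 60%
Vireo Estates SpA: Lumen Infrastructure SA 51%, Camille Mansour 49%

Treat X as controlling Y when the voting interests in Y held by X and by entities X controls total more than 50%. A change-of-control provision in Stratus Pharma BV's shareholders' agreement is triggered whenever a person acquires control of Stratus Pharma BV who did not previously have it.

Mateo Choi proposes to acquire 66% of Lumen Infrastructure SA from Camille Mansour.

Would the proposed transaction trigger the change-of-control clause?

The purchase adds only to Mateo's holdings (Camille's stake shrinks), so Mateo is the only person who could newly come to control Stratus.
Mateo's largest direct stake is 7% in Greywick, which does not meet the threshold, so Mateo controls no company.
Neither Mateo nor any entity Mateo controls holds any voting interest in Stratus.
So before the transaction, Mateo does not control Stratus.
After the purchase, Mateo holds 66% of Lumen directly, and Camille's stake falls to 30%.
Mateo holds 66% of Lumen, so Mateo controls Lumen.
Lumen holds 60% of Stratus, so Mateo controls Stratus.
Mateo did not control Stratus before and does after, so the clause is triggered.

Yes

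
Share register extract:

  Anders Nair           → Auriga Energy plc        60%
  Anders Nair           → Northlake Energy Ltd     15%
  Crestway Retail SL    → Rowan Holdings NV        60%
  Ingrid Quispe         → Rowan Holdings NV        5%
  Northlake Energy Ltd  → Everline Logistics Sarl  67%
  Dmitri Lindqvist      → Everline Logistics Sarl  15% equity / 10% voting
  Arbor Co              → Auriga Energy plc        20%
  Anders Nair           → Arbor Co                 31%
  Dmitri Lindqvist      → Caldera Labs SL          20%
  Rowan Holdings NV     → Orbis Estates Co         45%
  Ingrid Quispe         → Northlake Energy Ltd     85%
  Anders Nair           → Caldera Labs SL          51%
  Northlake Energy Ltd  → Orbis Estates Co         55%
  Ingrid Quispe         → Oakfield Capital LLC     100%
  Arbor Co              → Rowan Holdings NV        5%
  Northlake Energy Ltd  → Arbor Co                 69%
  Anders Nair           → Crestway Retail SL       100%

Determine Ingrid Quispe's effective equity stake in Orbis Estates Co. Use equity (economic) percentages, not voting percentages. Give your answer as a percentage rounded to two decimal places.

Ingrid reaches Orbis along 3 paths.
Via Northlake: 85% × 55% = 46.75%.
Via Rowan: 5% × 45% = 2.25%.
Via Northlake → Arbor → Rowan: 85% × 69% × 5% × 45% = 1.319625%.
Total: 46.75% + 2.25% + 1.319625% = 50.319625%.
Rounded: 50.32%.

50.32%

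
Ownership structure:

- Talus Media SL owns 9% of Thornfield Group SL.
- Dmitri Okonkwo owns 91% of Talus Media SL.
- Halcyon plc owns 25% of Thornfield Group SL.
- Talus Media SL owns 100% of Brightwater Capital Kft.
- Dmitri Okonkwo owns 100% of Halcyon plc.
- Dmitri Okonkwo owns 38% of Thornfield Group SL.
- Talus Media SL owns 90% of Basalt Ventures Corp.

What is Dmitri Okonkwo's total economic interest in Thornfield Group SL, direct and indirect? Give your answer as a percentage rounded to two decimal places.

Dmitri reaches Thornfield along 3 paths.
Via Halcyon: 100% × 25% = 25%.
Via Talus: 91% × 9% = 8.19%.
Direct stake: 38% = 38%.
Total: 25% + 8.19% + 38% = 71.19%.

71.19%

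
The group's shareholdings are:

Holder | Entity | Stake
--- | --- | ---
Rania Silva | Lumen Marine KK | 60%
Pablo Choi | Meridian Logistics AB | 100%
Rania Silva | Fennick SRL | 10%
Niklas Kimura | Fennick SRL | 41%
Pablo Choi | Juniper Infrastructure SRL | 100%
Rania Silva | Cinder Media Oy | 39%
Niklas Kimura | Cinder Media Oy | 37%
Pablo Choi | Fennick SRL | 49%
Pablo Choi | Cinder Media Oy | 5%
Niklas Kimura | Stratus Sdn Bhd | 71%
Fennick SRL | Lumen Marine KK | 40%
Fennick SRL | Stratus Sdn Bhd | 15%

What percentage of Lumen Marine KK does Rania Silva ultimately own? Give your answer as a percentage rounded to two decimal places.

Rania reaches Lumen along 2 paths.
Direct stake: 60% = 60%.
Via Fennick: 10% × 40% = 4%.
Total: 60% + 4% = 64%.
Rounded: 64.00%.

64.00%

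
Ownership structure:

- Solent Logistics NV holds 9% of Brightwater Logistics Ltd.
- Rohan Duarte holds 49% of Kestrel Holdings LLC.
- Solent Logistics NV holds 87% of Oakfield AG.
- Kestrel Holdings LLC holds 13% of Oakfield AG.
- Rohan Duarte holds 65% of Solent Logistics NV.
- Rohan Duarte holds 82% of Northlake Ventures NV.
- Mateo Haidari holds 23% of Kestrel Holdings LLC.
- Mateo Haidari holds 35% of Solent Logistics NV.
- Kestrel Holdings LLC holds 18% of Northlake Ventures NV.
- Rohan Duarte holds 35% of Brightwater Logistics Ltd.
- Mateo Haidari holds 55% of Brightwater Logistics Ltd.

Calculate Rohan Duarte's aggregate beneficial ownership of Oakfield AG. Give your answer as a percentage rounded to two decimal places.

Rohan reaches Oakfield along 2 paths.
Via Kestrel: 49% × 13% = 6.37%.
Via Solent: 65% × 87% = 56.55%.
Total: 6.37% + 56.55% = 62.92%.

62.92%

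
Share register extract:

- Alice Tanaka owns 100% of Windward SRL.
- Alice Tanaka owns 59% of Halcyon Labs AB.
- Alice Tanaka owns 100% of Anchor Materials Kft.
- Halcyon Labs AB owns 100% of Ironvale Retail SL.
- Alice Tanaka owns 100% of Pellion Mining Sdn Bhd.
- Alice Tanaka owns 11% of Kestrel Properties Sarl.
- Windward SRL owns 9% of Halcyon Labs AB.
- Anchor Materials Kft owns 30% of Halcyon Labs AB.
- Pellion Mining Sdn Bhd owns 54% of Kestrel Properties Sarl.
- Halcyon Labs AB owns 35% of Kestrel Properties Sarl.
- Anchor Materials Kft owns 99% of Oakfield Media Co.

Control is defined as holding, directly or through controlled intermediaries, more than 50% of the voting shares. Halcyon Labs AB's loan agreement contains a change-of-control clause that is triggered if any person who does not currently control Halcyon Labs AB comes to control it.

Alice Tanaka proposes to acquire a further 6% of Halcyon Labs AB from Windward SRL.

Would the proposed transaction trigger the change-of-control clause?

No

The purchase adds only to Alice's holdings (Windward's stake shrinks), so Alice is the only person who could newly come to control Halcyon.
Alice holds 100% of Windward, so Alice controls Windward.
Alice holds 100% of Anchor, so Alice controls Anchor.
Windward and Alice and Anchor together hold 9% + 59% + 30% = 98% of Halcyon, so Alice controls Halcyon.
So Alice already controls Halcyon before the transaction.
After the purchase, Alice's direct stake in Halcyon rises to 59% + 6% = 65%, and Windward's stake falls to 3%.
Alice controlled Halcyon already, so this is not a new person acquiring control; every other person's position is unchanged or reduced.
No new person acquires control, so the clause is not triggered.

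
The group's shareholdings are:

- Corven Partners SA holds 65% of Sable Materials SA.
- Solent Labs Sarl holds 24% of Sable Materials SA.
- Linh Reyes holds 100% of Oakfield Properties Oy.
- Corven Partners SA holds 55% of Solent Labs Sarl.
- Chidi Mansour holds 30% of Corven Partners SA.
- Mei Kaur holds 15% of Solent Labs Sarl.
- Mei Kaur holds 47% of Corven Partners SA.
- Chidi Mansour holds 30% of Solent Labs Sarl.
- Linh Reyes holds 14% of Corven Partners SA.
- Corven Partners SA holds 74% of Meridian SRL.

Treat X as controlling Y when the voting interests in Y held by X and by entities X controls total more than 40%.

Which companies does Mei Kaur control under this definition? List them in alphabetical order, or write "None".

Mei holds 47% of Corven, so Mei controls Corven.
Corven holds 74% of Meridian, so Mei controls Meridian.
Corven and Mei together hold 55% + 15% = 70% of Solent, so Mei controls Solent.
Solent and Corven together hold 24% + 65% = 89% of Sable, so Mei controls Sable.
No other company's threshold is met.

Corven Partners SA, Meridian SRL, Sable Materials SA, Solent Labs Sarl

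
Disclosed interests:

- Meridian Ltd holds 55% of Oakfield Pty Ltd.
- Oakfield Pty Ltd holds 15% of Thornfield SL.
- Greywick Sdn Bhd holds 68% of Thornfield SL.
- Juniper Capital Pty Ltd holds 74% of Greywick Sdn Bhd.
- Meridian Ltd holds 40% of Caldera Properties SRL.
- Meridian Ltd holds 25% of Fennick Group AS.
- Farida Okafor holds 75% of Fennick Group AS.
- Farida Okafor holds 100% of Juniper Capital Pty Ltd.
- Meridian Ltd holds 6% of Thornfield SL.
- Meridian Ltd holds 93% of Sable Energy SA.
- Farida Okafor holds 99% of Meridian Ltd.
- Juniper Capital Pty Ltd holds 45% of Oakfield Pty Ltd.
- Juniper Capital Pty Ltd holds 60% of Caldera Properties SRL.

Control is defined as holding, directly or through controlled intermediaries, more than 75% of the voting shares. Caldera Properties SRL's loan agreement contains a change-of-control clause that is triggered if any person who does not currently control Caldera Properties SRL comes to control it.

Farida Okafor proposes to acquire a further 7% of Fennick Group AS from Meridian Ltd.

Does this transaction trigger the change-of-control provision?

No

The purchase adds only to Farida's holdings (Meridian's stake shrinks), so Farida is the only person who could newly come to control Caldera.
Farida holds 99% of Meridian, so Farida controls Meridian.
Farida holds 100% of Juniper, so Farida controls Juniper.
Juniper and Meridian together hold 60% + 40% = 100% of Caldera, so Farida controls Caldera.
So Farida already controls Caldera before the transaction.
After the purchase, Farida's direct stake in Fennick rises to 75% + 7% = 82%, and Meridian's stake falls to 18%.
Farida controlled Caldera already, so this is not a new person acquiring control; every other person's position is unchanged or reduced.
No new person acquires control, so the clause is not triggered.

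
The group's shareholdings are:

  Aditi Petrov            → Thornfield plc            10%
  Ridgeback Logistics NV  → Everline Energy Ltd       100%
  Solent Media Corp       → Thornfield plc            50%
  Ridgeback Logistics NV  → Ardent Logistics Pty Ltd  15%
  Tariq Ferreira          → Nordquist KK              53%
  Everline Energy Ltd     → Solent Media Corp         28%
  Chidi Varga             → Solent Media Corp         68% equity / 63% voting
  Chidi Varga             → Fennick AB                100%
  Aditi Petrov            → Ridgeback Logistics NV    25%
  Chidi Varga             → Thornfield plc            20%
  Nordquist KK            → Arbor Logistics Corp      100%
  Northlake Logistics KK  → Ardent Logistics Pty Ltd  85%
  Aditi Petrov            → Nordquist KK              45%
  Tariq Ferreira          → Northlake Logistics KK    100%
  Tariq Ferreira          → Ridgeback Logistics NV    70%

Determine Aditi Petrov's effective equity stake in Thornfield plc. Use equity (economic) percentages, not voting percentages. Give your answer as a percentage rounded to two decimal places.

Aditi reaches Thornfield along 2 paths.
Via Ridgeback → Everline → Solent: 25% × 100% × 28% × 50% = 3.5%.
Direct stake: 10% = 10%.
Total: 3.5% + 10% = 13.5%.
Rounded: 13.50%.

13.50%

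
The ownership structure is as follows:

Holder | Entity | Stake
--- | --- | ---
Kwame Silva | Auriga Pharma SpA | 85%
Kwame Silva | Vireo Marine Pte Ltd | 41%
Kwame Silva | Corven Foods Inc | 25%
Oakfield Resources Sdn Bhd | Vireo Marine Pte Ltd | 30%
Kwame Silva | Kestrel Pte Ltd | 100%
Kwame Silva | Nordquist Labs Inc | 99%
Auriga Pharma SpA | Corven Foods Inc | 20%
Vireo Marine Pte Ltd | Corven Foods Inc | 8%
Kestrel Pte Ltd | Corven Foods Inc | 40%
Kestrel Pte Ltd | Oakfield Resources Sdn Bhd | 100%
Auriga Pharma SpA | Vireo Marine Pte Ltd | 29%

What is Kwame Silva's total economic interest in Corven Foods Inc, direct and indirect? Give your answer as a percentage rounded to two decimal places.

89.65%

Kwame reaches Corven along 6 paths.
Via Kestrel: 100% × 40% = 40%.
Direct stake: 25% = 25%.
Via Auriga: 85% × 20% = 17%.
Via Kestrel → Oakfield → Vireo: 100% × 100% × 30% × 8% = 2.4%.
Via Vireo: 41% × 8% = 3.28%.
Via Auriga → Vireo: 85% × 29% × 8% = 1.972%.
Total: 40% + 25% + 17% + 2.4% + 3.28% + 1.972% = 89.652%.
Rounded: 89.65%.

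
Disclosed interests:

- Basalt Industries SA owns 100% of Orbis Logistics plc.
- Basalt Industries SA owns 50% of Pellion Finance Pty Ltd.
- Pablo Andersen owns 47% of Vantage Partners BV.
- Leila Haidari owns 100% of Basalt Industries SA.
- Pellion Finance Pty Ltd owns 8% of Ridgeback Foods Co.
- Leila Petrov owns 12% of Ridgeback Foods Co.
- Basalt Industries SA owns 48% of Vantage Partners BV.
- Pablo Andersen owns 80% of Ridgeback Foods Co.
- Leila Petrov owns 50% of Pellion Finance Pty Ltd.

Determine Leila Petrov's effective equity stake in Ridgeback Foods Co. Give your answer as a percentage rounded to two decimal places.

Leila Petrov reaches Ridgeback along 2 paths.
Direct stake: 12% = 12%.
Via Pellion: 50% × 8% = 4%.
Total: 12% + 4% = 16%.
Rounded: 16.00%.

16.00%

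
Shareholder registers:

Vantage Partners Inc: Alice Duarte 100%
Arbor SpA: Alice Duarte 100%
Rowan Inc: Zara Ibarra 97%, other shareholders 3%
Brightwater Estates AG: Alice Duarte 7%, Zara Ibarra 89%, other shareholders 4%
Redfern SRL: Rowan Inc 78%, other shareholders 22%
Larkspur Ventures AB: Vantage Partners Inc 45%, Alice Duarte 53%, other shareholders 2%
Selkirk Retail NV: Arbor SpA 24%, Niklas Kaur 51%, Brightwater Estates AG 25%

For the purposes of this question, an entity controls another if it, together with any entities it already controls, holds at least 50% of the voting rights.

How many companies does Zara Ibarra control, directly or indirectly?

Zara holds 97% of Rowan, so Zara controls Rowan.
Zara holds 89% of Brightwater, so Zara controls Brightwater.
Rowan holds 78% of Redfern, so Zara controls Redfern.
No other company's threshold is met.
Zara controls 3 companies.

3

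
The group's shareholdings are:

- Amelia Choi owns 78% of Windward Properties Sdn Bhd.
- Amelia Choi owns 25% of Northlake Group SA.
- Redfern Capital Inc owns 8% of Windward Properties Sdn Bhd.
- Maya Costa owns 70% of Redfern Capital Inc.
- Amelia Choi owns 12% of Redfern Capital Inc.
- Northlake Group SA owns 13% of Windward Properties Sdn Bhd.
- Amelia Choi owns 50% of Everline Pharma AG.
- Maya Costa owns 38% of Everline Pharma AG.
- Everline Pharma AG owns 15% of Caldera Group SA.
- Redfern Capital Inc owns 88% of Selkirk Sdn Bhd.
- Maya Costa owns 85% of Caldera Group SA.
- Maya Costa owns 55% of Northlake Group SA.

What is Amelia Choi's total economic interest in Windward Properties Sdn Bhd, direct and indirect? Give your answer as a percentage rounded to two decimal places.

Amelia reaches Windward along 3 paths.
Direct stake: 78% = 78%.
Via Redfern: 12% × 8% = 0.96%.
Via Northlake: 25% × 13% = 3.25%.
Total: 78% + 0.96% + 3.25% = 82.21%.

82.21%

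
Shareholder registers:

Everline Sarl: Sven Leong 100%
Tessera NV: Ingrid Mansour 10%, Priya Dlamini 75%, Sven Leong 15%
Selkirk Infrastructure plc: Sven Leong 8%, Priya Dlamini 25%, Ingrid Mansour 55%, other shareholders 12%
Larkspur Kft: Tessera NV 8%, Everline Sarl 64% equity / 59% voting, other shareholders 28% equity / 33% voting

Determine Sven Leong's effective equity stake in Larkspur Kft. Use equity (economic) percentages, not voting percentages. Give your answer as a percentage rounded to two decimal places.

65.20%

Sven reaches Larkspur along 2 paths.
Via Tessera: 15% × 8% = 1.2%.
Via Everline: 100% × 64% = 64%.
Total: 1.2% + 64% = 65.2%.
Rounded: 65.20%.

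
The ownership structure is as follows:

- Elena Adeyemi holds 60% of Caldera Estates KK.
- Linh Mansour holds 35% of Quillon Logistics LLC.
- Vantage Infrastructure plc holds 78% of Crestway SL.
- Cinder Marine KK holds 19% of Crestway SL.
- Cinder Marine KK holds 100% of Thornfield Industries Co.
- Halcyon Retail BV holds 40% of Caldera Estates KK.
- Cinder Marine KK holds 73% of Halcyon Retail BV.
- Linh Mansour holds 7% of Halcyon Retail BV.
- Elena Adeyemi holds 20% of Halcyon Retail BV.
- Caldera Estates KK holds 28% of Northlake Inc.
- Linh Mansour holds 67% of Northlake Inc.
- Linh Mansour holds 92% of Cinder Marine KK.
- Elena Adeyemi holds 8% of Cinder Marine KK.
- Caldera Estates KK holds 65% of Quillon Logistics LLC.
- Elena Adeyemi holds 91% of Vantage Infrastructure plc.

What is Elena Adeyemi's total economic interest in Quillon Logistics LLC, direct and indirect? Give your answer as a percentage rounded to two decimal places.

Elena reaches Quillon along 3 paths.
Via Cinder → Halcyon → Caldera: 8% × 73% × 40% × 65% = 1.5184%.
Via Halcyon → Caldera: 20% × 40% × 65% = 5.2%.
Via Caldera: 60% × 65% = 39%.
Total: 1.5184% + 5.2% + 39% = 45.7184%.
Rounded: 45.72%.

45.72%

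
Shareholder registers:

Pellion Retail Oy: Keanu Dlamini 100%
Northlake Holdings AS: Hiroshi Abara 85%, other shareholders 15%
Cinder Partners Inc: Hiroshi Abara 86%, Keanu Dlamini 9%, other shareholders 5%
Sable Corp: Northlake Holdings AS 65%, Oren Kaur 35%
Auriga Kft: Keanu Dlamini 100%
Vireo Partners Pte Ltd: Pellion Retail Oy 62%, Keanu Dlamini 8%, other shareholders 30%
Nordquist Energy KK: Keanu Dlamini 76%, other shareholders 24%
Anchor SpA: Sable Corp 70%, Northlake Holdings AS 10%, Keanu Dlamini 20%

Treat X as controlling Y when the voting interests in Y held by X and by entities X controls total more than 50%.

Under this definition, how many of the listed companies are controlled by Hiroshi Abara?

Hiroshi holds 85% of Northlake, so Hiroshi controls Northlake.
Hiroshi holds 86% of Cinder, so Hiroshi controls Cinder.
Northlake holds 65% of Sable, so Hiroshi controls Sable.
Sable and Northlake together hold 70% + 10% = 80% of Anchor, so Hiroshi controls Anchor.
No other company's threshold is met.
Hiroshi controls 4 companies.

4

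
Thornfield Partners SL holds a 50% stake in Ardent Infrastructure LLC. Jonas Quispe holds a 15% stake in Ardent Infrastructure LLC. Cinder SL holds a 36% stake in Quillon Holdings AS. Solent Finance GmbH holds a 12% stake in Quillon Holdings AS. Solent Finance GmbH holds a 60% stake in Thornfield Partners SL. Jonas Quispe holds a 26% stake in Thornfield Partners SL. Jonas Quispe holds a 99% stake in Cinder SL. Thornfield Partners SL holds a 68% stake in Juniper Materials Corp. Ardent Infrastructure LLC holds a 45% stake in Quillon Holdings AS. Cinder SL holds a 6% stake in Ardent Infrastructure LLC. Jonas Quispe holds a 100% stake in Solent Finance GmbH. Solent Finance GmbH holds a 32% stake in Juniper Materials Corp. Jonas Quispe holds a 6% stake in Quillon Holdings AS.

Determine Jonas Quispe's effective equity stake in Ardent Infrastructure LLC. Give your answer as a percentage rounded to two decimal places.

63.94%

Jonas reaches Ardent along 4 paths.
Via Solent → Thornfield: 100% × 60% × 50% = 30%.
Via Thornfield: 26% × 50% = 13%.
Via Cinder: 99% × 6% = 5.94%.
Direct stake: 15% = 15%.
Total: 30% + 13% + 5.94% + 15% = 63.94%.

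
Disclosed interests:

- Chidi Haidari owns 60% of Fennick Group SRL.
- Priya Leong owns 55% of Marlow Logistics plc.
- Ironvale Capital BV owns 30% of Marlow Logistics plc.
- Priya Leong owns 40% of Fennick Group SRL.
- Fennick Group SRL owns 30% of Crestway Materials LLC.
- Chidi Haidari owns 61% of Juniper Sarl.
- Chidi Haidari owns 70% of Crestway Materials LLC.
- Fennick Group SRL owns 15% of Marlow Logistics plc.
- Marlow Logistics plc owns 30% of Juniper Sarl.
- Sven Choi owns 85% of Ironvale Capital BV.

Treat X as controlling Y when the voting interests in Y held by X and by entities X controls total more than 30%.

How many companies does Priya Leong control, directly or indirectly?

2

Priya holds 40% of Fennick, so Priya controls Fennick.
Fennick and Priya together hold 15% + 55% = 70% of Marlow, so Priya controls Marlow.
No other company's threshold is met.
Priya controls 2 companies.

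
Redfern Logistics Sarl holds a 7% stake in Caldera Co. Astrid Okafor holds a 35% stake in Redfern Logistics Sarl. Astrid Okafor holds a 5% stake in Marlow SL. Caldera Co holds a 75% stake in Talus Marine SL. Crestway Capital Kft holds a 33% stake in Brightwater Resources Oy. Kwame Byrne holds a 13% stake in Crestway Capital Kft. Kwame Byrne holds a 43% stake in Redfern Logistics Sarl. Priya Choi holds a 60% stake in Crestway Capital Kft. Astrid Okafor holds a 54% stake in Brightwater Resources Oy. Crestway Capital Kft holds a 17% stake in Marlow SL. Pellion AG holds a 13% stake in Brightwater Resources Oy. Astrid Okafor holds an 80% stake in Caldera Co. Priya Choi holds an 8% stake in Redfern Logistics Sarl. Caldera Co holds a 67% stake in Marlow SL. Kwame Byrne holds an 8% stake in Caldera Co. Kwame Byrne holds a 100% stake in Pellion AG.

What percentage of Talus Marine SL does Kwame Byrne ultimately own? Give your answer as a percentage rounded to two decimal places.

Kwame reaches Talus along 2 paths.
Via Redfern → Caldera: 43% × 7% × 75% = 2.2575%.
Via Caldera: 8% × 75% = 6%.
Total: 2.2575% + 6% = 8.2575%.
Rounded: 8.26%.

8.26%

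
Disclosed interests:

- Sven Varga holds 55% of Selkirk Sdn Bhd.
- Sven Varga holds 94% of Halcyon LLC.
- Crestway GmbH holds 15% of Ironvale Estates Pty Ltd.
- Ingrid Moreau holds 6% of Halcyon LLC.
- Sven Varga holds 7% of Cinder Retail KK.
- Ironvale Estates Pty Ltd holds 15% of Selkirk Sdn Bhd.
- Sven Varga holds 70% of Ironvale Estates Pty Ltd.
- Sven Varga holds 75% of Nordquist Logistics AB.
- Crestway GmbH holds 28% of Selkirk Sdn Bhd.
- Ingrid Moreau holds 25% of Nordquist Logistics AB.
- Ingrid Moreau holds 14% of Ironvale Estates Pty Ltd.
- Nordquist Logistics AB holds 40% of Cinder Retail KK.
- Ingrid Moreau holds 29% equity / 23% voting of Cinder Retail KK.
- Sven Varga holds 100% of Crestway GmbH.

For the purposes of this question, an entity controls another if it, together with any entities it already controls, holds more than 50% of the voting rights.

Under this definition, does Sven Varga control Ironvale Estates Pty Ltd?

Yes

Sven holds 100% of Crestway, so Sven controls Crestway.
Sven and Crestway together hold 70% + 15% = 85% of Ironvale, so Sven controls Ironvale.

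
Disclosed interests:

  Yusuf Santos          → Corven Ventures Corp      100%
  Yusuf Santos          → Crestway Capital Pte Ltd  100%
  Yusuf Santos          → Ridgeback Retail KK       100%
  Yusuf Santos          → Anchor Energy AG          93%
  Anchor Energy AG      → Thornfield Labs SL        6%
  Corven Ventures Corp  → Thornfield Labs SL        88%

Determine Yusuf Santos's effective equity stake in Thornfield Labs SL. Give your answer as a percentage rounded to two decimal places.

93.58%

Yusuf reaches Thornfield along 2 paths.
Via Corven: 100% × 88% = 88%.
Via Anchor: 93% × 6% = 5.58%.
Total: 88% + 5.58% = 93.58%.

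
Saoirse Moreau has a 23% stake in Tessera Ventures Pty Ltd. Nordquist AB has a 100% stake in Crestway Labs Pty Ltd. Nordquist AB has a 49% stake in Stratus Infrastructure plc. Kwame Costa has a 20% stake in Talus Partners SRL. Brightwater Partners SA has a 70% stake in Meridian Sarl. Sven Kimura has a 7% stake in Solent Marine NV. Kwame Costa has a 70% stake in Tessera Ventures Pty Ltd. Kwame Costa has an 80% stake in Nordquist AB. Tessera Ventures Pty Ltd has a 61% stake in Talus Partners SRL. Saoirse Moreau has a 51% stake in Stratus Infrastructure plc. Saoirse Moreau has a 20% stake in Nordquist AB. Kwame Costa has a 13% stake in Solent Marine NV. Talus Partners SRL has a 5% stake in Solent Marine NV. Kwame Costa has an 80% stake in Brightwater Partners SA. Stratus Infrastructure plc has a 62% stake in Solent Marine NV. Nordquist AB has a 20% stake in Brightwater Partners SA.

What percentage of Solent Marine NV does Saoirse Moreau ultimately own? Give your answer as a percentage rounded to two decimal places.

Saoirse reaches Solent along 3 paths.
Via Nordquist → Stratus: 20% × 49% × 62% = 6.076%.
Via Stratus: 51% × 62% = 31.62%.
Via Tessera → Talus: 23% × 61% × 5% = 0.7015%.
Total: 6.076% + 31.62% + 0.7015% = 38.3975%.
Rounded: 38.40%.

38.40%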